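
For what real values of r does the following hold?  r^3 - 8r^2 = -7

r = -0.8875 or r = 1 or r = 7.8875

Rearrange: r^3 - 8r^2 + 7 = 0.
Possible rational roots are divisors of 7. Testing r = 1 gives 0, so (r - 1) is a factor.
Divide: r^3 - 8r^2 + 7 = (r - 1)(r^2 - 7r - 7).
Apply the quadratic formula to r^2 - 7r - 7 = 0: r = (7 +/- sqrt(77))/2, i.e. r ~= 7.8875 or r ~= -0.8875.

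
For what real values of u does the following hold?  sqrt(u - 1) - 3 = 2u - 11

Isolate the radical: sqrt(u - 1) = 2u - 8.
Square both sides: u - 1 = (2u - 8)^2.
Expand and rearrange: 4u^2 - 33u + 65 = 0.
Solving gives u = 5 or u = 3.25.
Check each candidate in the original equation:
  u = 5: sqrt(4) = 2, while 2u - 8 = 2 — valid.
  u = 3.25: sqrt(2.25) = 1.5, while 2u - 8 = -1.5 — extraneous.

u = 5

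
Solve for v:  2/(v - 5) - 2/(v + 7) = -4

v = -6.4772 or v = 4.4772

Multiply both sides by (v - 5)(v + 7):
2(v + 7) - 2(v - 5) = -4(v - 5)(v + 7).
Expand and collect terms: -4v^2 - 8v + 116 = 0.
By the quadratic formula, v = (8 +/- sqrt(1920)) / -8, so v ~= -6.4772 or v ~= 4.4772.
Neither value makes a denominator zero (v != 5, v != -7), so both are valid.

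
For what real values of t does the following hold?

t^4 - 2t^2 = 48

t = -2.8284 or t = 2.8284

Let u = t^2. The equation becomes u^2 - 2u - 48 = 0.
Factor: (u + 6)(u - 8) = 0, so u = -6 or u = 8.
t^2 = -6 < 0 has no real solution.
t^2 = 8 gives t = +/-2*sqrt(2) ~= +/-2.8284.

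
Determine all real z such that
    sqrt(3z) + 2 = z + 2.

Isolate the radical: sqrt(3z) = z.
Square both sides: 3z = (z)^2.
Expand and rearrange: z^2 - 3z = 0.
Solving gives z = 3 or z = 0.
Check each candidate in the original equation:
  z = 3: sqrt(9) = 3, while z = 3 — valid.
  z = 0: sqrt(0) = 0, while z = 0 — valid.

z = 0 or z = 3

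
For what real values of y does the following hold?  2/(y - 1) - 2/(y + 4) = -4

Multiply both sides by (y - 1)(y + 4):
2(y + 4) - 2(y - 1) = -4(y - 1)(y + 4).
Expand and collect terms: -4y² - 12y + 6 = 0.
By the quadratic formula, y = (12 ± √240) / -8, so y ≈ -3.4365 or y ≈ 0.4365.
Neither value makes a denominator zero (y ≠ 1, y ≠ -4), so both are valid.

y = -3.4365 or y = 0.4365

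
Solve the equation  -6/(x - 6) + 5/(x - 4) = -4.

Multiply both sides by (x - 6)(x - 4):
-6(x - 4) + 5(x - 6) = -4(x - 6)(x - 4).
Expand and collect terms: -4x² + 41x - 90 = 0.
By the quadratic formula, x = (-41 ± √241) / -8, so x ≈ 3.1845 or x ≈ 7.0655.
Neither value makes a denominator zero (x ≠ 6, x ≠ 4), so both are valid.

x = 3.1845 or x = 7.0655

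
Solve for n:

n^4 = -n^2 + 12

n = -1.7321 or n = 1.7321

Let u = n^2. The equation becomes u^2 + u - 12 = 0.
Factor: (u - 3)(u + 4) = 0, so u = 3 or u = -4.
n^2 = 3 gives n = +/-sqrt(3) ~= +/-1.7321.
n^2 = -4 < 0 has no real solution.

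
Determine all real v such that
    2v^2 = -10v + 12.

Bring every term to one side: 2v^2 + 10v - 12 = 0.
Factor: 2(v - 1)(v + 6) = 0.
So v = 1 or v = -6.

v = -6 or v = 1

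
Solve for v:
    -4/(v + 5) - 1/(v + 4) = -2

Multiply both sides by (v + 5)(v + 4):
-4(v + 4) - (v + 5) = -2(v + 5)(v + 4).
Expand and collect terms: -2v² - 13v - 19 = 0.
By the quadratic formula, v = (13 ± √17) / -4, so v ≈ -4.2808 or v ≈ -2.2192.
Neither value makes a denominator zero (v ≠ -5, v ≠ -4), so both are valid.

v = -4.2808 or v = -2.2192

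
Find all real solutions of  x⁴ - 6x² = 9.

Let u = x². The equation becomes u² - 6u - 9 = 0.
By the quadratic formula, u = 3 + 3·√(2) or u = 3 - 3·√(2).
x² = 3 + 3·√(2) gives x = ±√(3 + 3·√(2)) ≈ ±2.6912.
x² = 3 - 3·√(2) < 0 has no real solution.

x = -2.6912 or x = 2.6912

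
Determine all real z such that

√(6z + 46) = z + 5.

Square both sides: 6z + 46 = (z + 5)².
Expand and rearrange: z² + 4z - 21 = 0.
Solving gives z = 3 or z = -7.
Check each candidate in the original equation:
  z = 3: √(64) = 8, while z + 5 = 8 — valid.
  z = -7: √(4) = 2, while z + 5 = -2 — extraneous.

z = 3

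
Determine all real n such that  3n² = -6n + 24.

Bring every term to one side: 3n² + 6n - 24 = 0.
Factor: 3(n - 2)(n + 4) = 0.
So n = 2 or n = -4.

n = -4 or n = 2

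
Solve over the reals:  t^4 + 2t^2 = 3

t = -1 or t = 1

Let u = t^2. The equation becomes u^2 + 2u - 3 = 0.
Factor: (u - 1)(u + 3) = 0, so u = 1 or u = -3.
t^2 = 1 gives t = +/-1.
t^2 = -3 < 0 has no real solution.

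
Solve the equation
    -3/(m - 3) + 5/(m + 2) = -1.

m = -5.7202 or m = 4.7202

Multiply both sides by (m - 3)(m + 2):
-3(m + 2) + 5(m - 3) = -(m - 3)(m + 2).
Expand and collect terms: -m^2 - m + 27 = 0.
By the quadratic formula, m = (1 +/- sqrt(109)) / -2, so m ~= -5.7202 or m ~= 4.7202.
Neither value makes a denominator zero (m != 3, m != -2), so both are valid.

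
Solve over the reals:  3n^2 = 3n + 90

n = -5 or n = 6

Bring every term to one side: 3n^2 - 3n - 90 = 0.
Factor: 3(n - 6)(n + 5) = 0.
So n = 6 or n = -5.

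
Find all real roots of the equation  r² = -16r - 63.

r = -9 or r = -7

Bring every term to one side: r² + 16r + 63 = 0.
Factor: (r + 9)(r + 7) = 0.
So r = -9 or r = -7.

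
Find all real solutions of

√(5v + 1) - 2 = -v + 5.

v = 3

Isolate the radical: √(5v + 1) = -v + 7.
Square both sides: 5v + 1 = (-v + 7)².
Expand and rearrange: v² - 19v + 48 = 0.
Solving gives v = 16 or v = 3.
Check each candidate in the original equation:
  v = 16: √(81) = 9, while -v + 7 = -9 — extraneous.
  v = 3: √(16) = 4, while -v + 7 = 4 — valid.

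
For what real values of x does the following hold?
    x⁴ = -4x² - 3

No real solutions.

Let u = x². The equation becomes u² + 4u + 3 = 0.
Factor: (u + 1)(u + 3) = 0, so u = -1 or u = -3.
x² = -1 < 0 has no real solution.
x² = -3 < 0 has no real solution.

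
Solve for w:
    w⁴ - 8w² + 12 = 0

w = -2.4495 or w = -1.4142 or w = 1.4142 or w = 2.4495

Let u = w². The equation becomes u² - 8u + 12 = 0.
Factor: (u - 2)(u - 6) = 0, so u = 2 or u = 6.
w² = 2 gives w = ±√(2) ≈ ±1.4142.
w² = 6 gives w = ±√(6) ≈ ±2.4495.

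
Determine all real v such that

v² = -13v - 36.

v = -9 or v = -4

Bring every term to one side: v² + 13v + 36 = 0.
Factor: (v + 9)(v + 4) = 0.
So v = -9 or v = -4.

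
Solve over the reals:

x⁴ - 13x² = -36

x = -3 or x = -2 or x = 2 or x = 3

Let u = x². The equation becomes u² - 13u + 36 = 0.
Factor: (u - 9)(u - 4) = 0, so u = 9 or u = 4.
x² = 9 gives x = ±3.
x² = 4 gives x = ±2.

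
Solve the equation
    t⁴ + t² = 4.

t = -1.2496 or t = 1.2496

Let u = t². The equation becomes u² + u - 4 = 0.
By the quadratic formula, u = -1/2 + √(17)/2 or u = -√(17)/2 - 1/2.
t² = -1/2 + √(17)/2 gives t = ±√(-1/2 + √(17)/2) ≈ ±1.2496.
t² = -√(17)/2 - 1/2 < 0 has no real solution.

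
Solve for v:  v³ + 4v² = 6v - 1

Rearrange: v³ + 4v² - 6v + 1 = 0.
Possible rational roots are divisors of 1. Testing v = 1 gives 0, so (v - 1) is a factor.
Divide: v³ + 4v² - 6v + 1 = (v - 1)(v² + 5v - 1).
Apply the quadratic formula to v² + 5v - 1 = 0: v = (-5 ± √29)/2, i.e. v ≈ 0.1926 or v ≈ -5.1926.

v = -5.1926 or v = 0.1926 or v = 1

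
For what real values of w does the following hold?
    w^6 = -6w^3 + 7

w = -1.9129 or w = 1

Let u = w^3. The equation becomes u^2 + 6u - 7 = 0.
Factor: (u + 7)(u - 1) = 0, so u = -7 or u = 1.
w^3 = -7 gives w = -(7)^(1/3) ~= -1.9129.
w^3 = 1 gives w = 1.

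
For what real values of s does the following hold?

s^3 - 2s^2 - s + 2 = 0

Possible rational roots are divisors of 2. Testing s = 1 gives 0, so (s - 1) is a factor.
Divide: s^3 - 2s^2 - s + 2 = (s - 1)(s^2 - s - 2).
Factor the quadratic: s = 2 or s = -1.

s = -1 or s = 1 or s = 2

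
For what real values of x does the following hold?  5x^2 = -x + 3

x = -0.881 or x = 0.681

Rearrange to standard form: 5x^2 + x - 3 = 0.
Discriminant: (1)^2 - 4*5*(-3) = 61.
Quadratic formula: x = (-1 +/- sqrt(61)) / 10.
So x = -1/10 + sqrt(61)/10 ~= 0.681 or x = -sqrt(61)/10 - 1/10 ~= -0.881.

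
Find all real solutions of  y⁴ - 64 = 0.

y = -2.8284 or y = 2.8284

Let u = y². The equation becomes u² - 64 = 0.
Factor: (u + 8)(u - 8) = 0, so u = -8 or u = 8.
y² = -8 < 0 has no real solution.
y² = 8 gives y = ±2·√(2) ≈ ±2.8284.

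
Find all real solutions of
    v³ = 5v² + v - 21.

v = -1.8284 or v = 3 or v = 3.8284

Rearrange: v³ - 5v² - v + 21 = 0.
Possible rational roots are divisors of 21. Testing v = 3 gives 0, so (v - 3) is a factor.
Divide: v³ - 5v² - v + 21 = (v - 3)(v² - 2v - 7).
Apply the quadratic formula to v² - 2v - 7 = 0: v = (2 ± √32)/2, i.e. v ≈ 3.8284 or v ≈ -1.8284.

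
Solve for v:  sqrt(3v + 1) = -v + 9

v = 5

Square both sides: 3v + 1 = (-v + 9)^2.
Expand and rearrange: v^2 - 21v + 80 = 0.
Solving gives v = 16 or v = 5.
Check each candidate in the original equation:
  v = 16: sqrt(49) = 7, while -v + 9 = -7 — extraneous.
  v = 5: sqrt(16) = 4, while -v + 9 = 4 — valid.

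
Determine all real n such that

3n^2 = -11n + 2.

n = -3.8403 or n = 0.1736

Rearrange to standard form: 3n^2 + 11n - 2 = 0.
Discriminant: (11)^2 - 4*3*(-2) = 145.
Quadratic formula: n = (-11 +/- sqrt(145)) / 6.
So n = -11/6 + sqrt(145)/6 ~= 0.1736 or n = -sqrt(145)/6 - 11/6 ~= -3.8403.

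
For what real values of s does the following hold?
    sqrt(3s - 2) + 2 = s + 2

Isolate the radical: sqrt(3s - 2) = s.
Square both sides: 3s - 2 = (s)^2.
Expand and rearrange: s^2 - 3s + 2 = 0.
Solving gives s = 2 or s = 1.
Check each candidate in the original equation:
  s = 2: sqrt(4) = 2, while s = 2 — valid.
  s = 1: sqrt(1) = 1, while s = 1 — valid.

s = 1 or s = 2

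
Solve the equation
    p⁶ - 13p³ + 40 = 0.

Let u = p³. The equation becomes u² - 13u + 40 = 0.
Factor: (u - 8)(u - 5) = 0, so u = 8 or u = 5.
p³ = 8 gives p = 2.
p³ = 5 gives p = ∛(5) ≈ 1.71.

p = 1.71 or p = 2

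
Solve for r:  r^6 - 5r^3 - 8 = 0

r = -1.0843 or r = 1.8445

Let u = r^3. The equation becomes u^2 - 5u - 8 = 0.
By the quadratic formula, u = 5/2 + sqrt(57)/2 or u = 5/2 - sqrt(57)/2.
r^3 = 5/2 + sqrt(57)/2 gives r = (5/2 + sqrt(57)/2)^(1/3) ~= 1.8445.
r^3 = 5/2 - sqrt(57)/2 gives r = -(-5/2 + sqrt(57)/2)^(1/3) ~= -1.0843.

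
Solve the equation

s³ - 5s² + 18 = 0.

s = -1.6458 or s = 3 or s = 3.6458

Possible rational roots are divisors of 18. Testing s = 3 gives 0, so (s - 3) is a factor.
Divide: s³ - 5s² + 18 = (s - 3)(s² - 2s - 6).
Apply the quadratic formula to s² - 2s - 6 = 0: s = (2 ± √28)/2, i.e. s ≈ 3.6458 or s ≈ -1.6458.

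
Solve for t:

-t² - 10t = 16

t = -8 or t = -2

Bring every term to one side: -t² - 10t - 16 = 0.
Factor: -1(t + 8)(t + 2) = 0.
So t = -8 or t = -2.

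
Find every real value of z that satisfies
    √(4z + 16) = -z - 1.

Square both sides: 4z + 16 = (-z - 1)².
Expand and rearrange: z² - 2z - 15 = 0.
Solving gives z = 5 or z = -3.
Check each candidate in the original equation:
  z = 5: √(36) = 6, while -z - 1 = -6 — extraneous.
  z = -3: √(4) = 2, while -z - 1 = 2 — valid.

z = -3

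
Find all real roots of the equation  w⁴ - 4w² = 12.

Let u = w². The equation becomes u² - 4u - 12 = 0.
Factor: (u + 2)(u - 6) = 0, so u = -2 or u = 6.
w² = -2 < 0 has no real solution.
w² = 6 gives w = ±√(6) ≈ ±2.4495.

w = -2.4495 or w = 2.4495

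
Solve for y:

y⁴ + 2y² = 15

Let u = y². The equation becomes u² + 2u - 15 = 0.
Factor: (u - 3)(u + 5) = 0, so u = 3 or u = -5.
y² = 3 gives y = ±√(3) ≈ ±1.7321.
y² = -5 < 0 has no real solution.

y = -1.7321 or y = 1.7321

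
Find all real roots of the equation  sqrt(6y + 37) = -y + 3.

y = -2

Square both sides: 6y + 37 = (-y + 3)^2.
Expand and rearrange: y^2 - 12y - 28 = 0.
Solving gives y = 14 or y = -2.
Check each candidate in the original equation:
  y = 14: sqrt(121) = 11, while -y + 3 = -11 — extraneous.
  y = -2: sqrt(25) = 5, while -y + 3 = 5 — valid.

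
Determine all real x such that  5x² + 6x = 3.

Rearrange to standard form: 5x² + 6x - 3 = 0.
Discriminant: (6)² − 4·5·(-3) = 96.
Quadratic formula: x = (-6 ± √96) / 10.
So x = -3/5 + 2·√(6)/5 ≈ 0.3798 or x = -2·√(6)/5 - 3/5 ≈ -1.5798.

x = -1.5798 or x = 0.3798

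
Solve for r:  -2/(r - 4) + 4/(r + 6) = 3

r = -4.554 or r = 3.2206

Multiply both sides by (r - 4)(r + 6):
-2(r + 6) + 4(r - 4) = 3(r - 4)(r + 6).
Expand and collect terms: 3r² + 4r - 44 = 0.
By the quadratic formula, r = (-4 ± √544) / 6, so r ≈ 3.2206 or r ≈ -4.554.
Neither value makes a denominator zero (r ≠ 4, r ≠ -6), so both are valid.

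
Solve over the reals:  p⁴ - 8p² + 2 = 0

p = -2.7824 or p = -0.5083 or p = 0.5083 or p = 2.7824

Let u = p². The equation becomes u² - 8u + 2 = 0.
By the quadratic formula, u = √(14) + 4 or u = 4 - √(14).
p² = √(14) + 4 gives p = ±√(√(14) + 4) ≈ ±2.7824.
p² = 4 - √(14) gives p = ±√(4 - √(14)) ≈ ±0.5083.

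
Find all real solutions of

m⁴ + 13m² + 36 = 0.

Let u = m². The equation becomes u² + 13u + 36 = 0.
Factor: (u + 9)(u + 4) = 0, so u = -9 or u = -4.
m² = -9 < 0 has no real solution.
m² = -4 < 0 has no real solution.

No real solutions.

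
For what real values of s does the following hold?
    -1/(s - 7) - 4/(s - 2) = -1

s = 4.7639 or s = 9.2361

Multiply both sides by (s - 7)(s - 2):
-(s - 2) - 4(s - 7) = -(s - 7)(s - 2).
Expand and collect terms: -s² + 14s - 44 = 0.
By the quadratic formula, s = (-14 ± √20) / -2, so s ≈ 4.7639 or s ≈ 9.2361.
Neither value makes a denominator zero (s ≠ 7, s ≠ 2), so both are valid.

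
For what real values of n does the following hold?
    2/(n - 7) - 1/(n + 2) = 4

Multiply both sides by (n - 7)(n + 2):
2(n + 2) - (n - 7) = 4(n - 7)(n + 2).
Expand and collect terms: 4n² - 21n - 67 = 0.
By the quadratic formula, n = (21 ± √1513) / 8, so n ≈ 7.4872 or n ≈ -2.2372.
Neither value makes a denominator zero (n ≠ 7, n ≠ -2), so both are valid.

n = -2.2372 or n = 7.4872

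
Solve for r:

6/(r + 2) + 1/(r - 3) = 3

r = -0.1893 or r = 3.5226

Multiply both sides by (r + 2)(r - 3):
6(r - 3) + (r + 2) = 3(r + 2)(r - 3).
Expand and collect terms: 3r^2 - 10r - 2 = 0.
By the quadratic formula, r = (10 +/- sqrt(124)) / 6, so r ~= 3.5226 or r ~= -0.1893.
Neither value makes a denominator zero (r != -2, r != 3), so both are valid.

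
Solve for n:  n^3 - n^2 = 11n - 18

Rearrange: n^3 - n^2 - 11n + 18 = 0.
Possible rational roots are divisors of 18. Testing n = 2 gives 0, so (n - 2) is a factor.
Divide: n^3 - n^2 - 11n + 18 = (n - 2)(n^2 + n - 9).
Apply the quadratic formula to n^2 + n - 9 = 0: n = (-1 +/- sqrt(37))/2, i.e. n ~= 2.5414 or n ~= -3.5414.

n = -3.5414 or n = 2 or n = 2.5414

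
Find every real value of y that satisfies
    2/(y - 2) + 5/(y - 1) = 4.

Multiply both sides by (y - 2)(y - 1):
2(y - 1) + 5(y - 2) = 4(y - 2)(y - 1).
Expand and collect terms: 4y^2 - 19y + 20 = 0.
By the quadratic formula, y = (19 +/- sqrt(41)) / 8, so y ~= 3.1754 or y ~= 1.5746.
Neither value makes a denominator zero (y != 2, y != 1), so both are valid.

y = 1.5746 or y = 3.1754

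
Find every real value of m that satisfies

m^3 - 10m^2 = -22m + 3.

Rearrange: m^3 - 10m^2 + 22m - 3 = 0.
Possible rational roots are divisors of -3. Testing m = 3 gives 0, so (m - 3) is a factor.
Divide: m^3 - 10m^2 + 22m - 3 = (m - 3)(m^2 - 7m + 1).
Apply the quadratic formula to m^2 - 7m + 1 = 0: m = (7 +/- sqrt(45))/2, i.e. m ~= 6.8541 or m ~= 0.1459.

m = 0.1459 or m = 3 or m = 6.8541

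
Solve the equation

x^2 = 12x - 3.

Rearrange to standard form: x^2 - 12x + 3 = 0.
Discriminant: (-12)^2 - 4*1*3 = 132.
Quadratic formula: x = (12 +/- sqrt(132)) / 2.
So x = sqrt(33) + 6 ~= 11.7446 or x = 6 - sqrt(33) ~= 0.2554.

x = 0.2554 or x = 11.7446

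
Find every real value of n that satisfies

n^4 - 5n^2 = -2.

Let u = n^2. The equation becomes u^2 - 5u + 2 = 0.
By the quadratic formula, u = sqrt(17)/2 + 5/2 or u = 5/2 - sqrt(17)/2.
n^2 = sqrt(17)/2 + 5/2 gives n = +/-sqrt(sqrt(17)/2 + 5/2) ~= +/-2.1358.
n^2 = 5/2 - sqrt(17)/2 gives n = +/-sqrt(5/2 - sqrt(17)/2) ~= +/-0.6622.

n = -2.1358 or n = -0.6622 or n = 0.6622 or n = 2.1358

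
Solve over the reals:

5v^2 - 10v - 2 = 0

v = -0.1832 or v = 2.1832

Discriminant: (-10)^2 - 4*5*(-2) = 140.
Quadratic formula: v = (10 +/- sqrt(140)) / 10.
So v = 1 + sqrt(35)/5 ~= 2.1832 or v = 1 - sqrt(35)/5 ~= -0.1832.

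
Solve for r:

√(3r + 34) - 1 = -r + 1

Isolate the radical: √(3r + 34) = -r + 2.
Square both sides: 3r + 34 = (-r + 2)².
Expand and rearrange: r² - 7r - 30 = 0.
Solving gives r = 10 or r = -3.
Check each candidate in the original equation:
  r = 10: √(64) = 8, while -r + 2 = -8 — extraneous.
  r = -3: √(25) = 5, while -r + 2 = 5 — valid.

r = -3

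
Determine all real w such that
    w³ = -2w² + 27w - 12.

Rearrange: w³ + 2w² - 27w + 12 = 0.
Possible rational roots are divisors of 12. Testing w = 4 gives 0, so (w - 4) is a factor.
Divide: w³ + 2w² - 27w + 12 = (w - 4)(w² + 6w - 3).
Apply the quadratic formula to w² + 6w - 3 = 0: w = (-6 ± √48)/2, i.e. w ≈ 0.4641 or w ≈ -6.4641.

w = -6.4641 or w = 0.4641 or w = 4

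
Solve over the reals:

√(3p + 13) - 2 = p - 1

Isolate the radical: √(3p + 13) = p + 1.
Square both sides: 3p + 13 = (p + 1)².
Expand and rearrange: p² - p - 12 = 0.
Solving gives p = 4 or p = -3.
Check each candidate in the original equation:
  p = 4: √(25) = 5, while p + 1 = 5 — valid.
  p = -3: √(4) = 2, while p + 1 = -2 — extraneous.

p = 4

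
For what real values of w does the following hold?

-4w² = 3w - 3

w = -1.3187 or w = 0.5687

Rearrange to standard form: -4w² - 3w + 3 = 0.
Discriminant: (-3)² − 4·(-4)·3 = 57.
Quadratic formula: w = (3 ± √57) / (-8).
So w = -√(57)/8 - 3/8 ≈ -1.3187 or w = -3/8 + √(57)/8 ≈ 0.5687.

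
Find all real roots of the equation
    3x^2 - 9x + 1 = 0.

x = 0.1156 or x = 2.8844

Discriminant: (-9)^2 - 4*3*1 = 69.
Quadratic formula: x = (9 +/- sqrt(69)) / 6.
So x = sqrt(69)/6 + 3/2 ~= 2.8844 or x = 3/2 - sqrt(69)/6 ~= 0.1156.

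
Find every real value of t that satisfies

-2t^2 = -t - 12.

Rearrange to standard form: -2t^2 + t + 12 = 0.
Discriminant: (1)^2 - 4*(-2)*12 = 97.
Quadratic formula: t = (-1 +/- sqrt(97)) / (-4).
So t = 1/4 - sqrt(97)/4 ~= -2.2122 or t = 1/4 + sqrt(97)/4 ~= 2.7122.

t = -2.2122 or t = 2.7122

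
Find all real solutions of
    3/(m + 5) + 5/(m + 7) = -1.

m = -14.3589 or m = -5.6411

Multiply both sides by (m + 5)(m + 7):
3(m + 7) + 5(m + 5) = -(m + 5)(m + 7).
Expand and collect terms: -m² - 20m - 81 = 0.
By the quadratic formula, m = (20 ± √76) / -2, so m ≈ -14.3589 or m ≈ -5.6411.
Neither value makes a denominator zero (m ≠ -5, m ≠ -7), so both are valid.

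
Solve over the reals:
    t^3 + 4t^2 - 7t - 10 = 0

t = -5 or t = -1 or t = 2

Possible rational roots are divisors of -10. Testing t = -1 gives 0, so (t + 1) is a factor.
Divide: t^3 + 4t^2 - 7t - 10 = (t + 1)(t^2 + 3t - 10).
Factor the quadratic: t = 2 or t = -5.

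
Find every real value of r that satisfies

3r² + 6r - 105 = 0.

r = -7 or r = 5

Factor: 3(r + 7)(r - 5) = 0.
So r = -7 or r = 5.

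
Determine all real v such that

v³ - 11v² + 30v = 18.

Rearrange: v³ - 11v² + 30v - 18 = 0.
Possible rational roots are divisors of -18. Testing v = 3 gives 0, so (v - 3) is a factor.
Divide: v³ - 11v² + 30v - 18 = (v - 3)(v² - 8v + 6).
Apply the quadratic formula to v² - 8v + 6 = 0: v = (8 ± √40)/2, i.e. v ≈ 7.1623 or v ≈ 0.8377.

v = 0.8377 or v = 3 or v = 7.1623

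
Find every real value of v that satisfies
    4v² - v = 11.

v = -1.538 or v = 1.788

Rearrange to standard form: 4v² - v - 11 = 0.
Discriminant: (-1)² − 4·4·(-11) = 177.
Quadratic formula: v = (1 ± √177) / 8.
So v = 1/8 + √(177)/8 ≈ 1.788 or v = 1/8 - √(177)/8 ≈ -1.538.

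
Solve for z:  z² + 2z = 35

Bring every term to one side: z² + 2z - 35 = 0.
Factor: (z - 5)(z + 7) = 0.
So z = 5 or z = -7.

z = -7 or z = 5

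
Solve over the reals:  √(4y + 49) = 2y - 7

Square both sides: 4y + 49 = (2y - 7)².
Expand and rearrange: 4y² - 32y = 0.
Solving gives y = 8 or y = 0.
Check each candidate in the original equation:
  y = 8: √(81) = 9, while 2y - 7 = 9 — valid.
  y = 0: √(49) = 7, while 2y - 7 = -7 — extraneous.

y = 8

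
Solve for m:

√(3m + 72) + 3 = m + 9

Isolate the radical: √(3m + 72) = m + 6.
Square both sides: 3m + 72 = (m + 6)².
Expand and rearrange: m² + 9m - 36 = 0.
Solving gives m = 3 or m = -12.
Check each candidate in the original equation:
  m = 3: √(81) = 9, while m + 6 = 9 — valid.
  m = -12: √(36) = 6, while m + 6 = -6 — extraneous.

m = 3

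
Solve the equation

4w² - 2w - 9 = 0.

w = -1.2707 or w = 1.7707

Discriminant: (-2)² − 4·4·(-9) = 148.
Quadratic formula: w = (2 ± √148) / 8.
So w = 1/4 + √(37)/4 ≈ 1.7707 or w = 1/4 - √(37)/4 ≈ -1.2707.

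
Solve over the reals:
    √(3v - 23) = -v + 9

v = 8

Square both sides: 3v - 23 = (-v + 9)².
Expand and rearrange: v² - 21v + 104 = 0.
Solving gives v = 13 or v = 8.
Check each candidate in the original equation:
  v = 13: √(16) = 4, while -v + 9 = -4 — extraneous.
  v = 8: √(1) = 1, while -v + 9 = 1 — valid.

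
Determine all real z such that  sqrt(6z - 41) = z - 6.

Square both sides: 6z - 41 = (z - 6)^2.
Expand and rearrange: z^2 - 18z + 77 = 0.
Solving gives z = 11 or z = 7.
Check each candidate in the original equation:
  z = 11: sqrt(25) = 5, while z - 6 = 5 — valid.
  z = 7: sqrt(1) = 1, while z - 6 = 1 — valid.

z = 7 or z = 11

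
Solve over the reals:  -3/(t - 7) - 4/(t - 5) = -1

t = 6 or t = 13

Multiply both sides by (t - 7)(t - 5):
-3(t - 5) - 4(t - 7) = -(t - 7)(t - 5).
Expand and collect terms: -t^2 + 19t - 78 = 0.
Factor or apply the quadratic formula: t = 6 or t = 13.
Neither value makes a denominator zero (t != 7, t != 5), so both are valid.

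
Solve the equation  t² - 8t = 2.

Rearrange to standard form: t² - 8t - 2 = 0.
Discriminant: (-8)² − 4·1·(-2) = 72.
Quadratic formula: t = (8 ± √72) / 2.
So t = 4 + 3·√(2) ≈ 8.2426 or t = 4 - 3·√(2) ≈ -0.2426.

t = -0.2426 or t = 8.2426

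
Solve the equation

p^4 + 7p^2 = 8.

p = -1 or p = 1

Let u = p^2. The equation becomes u^2 + 7u - 8 = 0.
Factor: (u + 8)(u - 1) = 0, so u = -8 or u = 1.
p^2 = -8 < 0 has no real solution.
p^2 = 1 gives p = +/-1.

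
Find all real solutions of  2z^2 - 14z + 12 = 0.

Factor: 2(z - 6)(z - 1) = 0.
So z = 6 or z = 1.

z = 1 or z = 6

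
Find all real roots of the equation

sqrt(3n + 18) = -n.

Square both sides: 3n + 18 = (-n)^2.
Expand and rearrange: n^2 - 3n - 18 = 0.
Solving gives n = 6 or n = -3.
Check each candidate in the original equation:
  n = 6: sqrt(36) = 6, while -n = -6 — extraneous.
  n = -3: sqrt(9) = 3, while -n = 3 — valid.

n = -3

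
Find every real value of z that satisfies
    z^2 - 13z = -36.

Bring every term to one side: z^2 - 13z + 36 = 0.
Factor: (z - 4)(z - 9) = 0.
So z = 4 or z = 9.

z = 4 or z = 9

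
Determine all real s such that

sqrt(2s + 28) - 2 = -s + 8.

s = 4

Isolate the radical: sqrt(2s + 28) = -s + 10.
Square both sides: 2s + 28 = (-s + 10)^2.
Expand and rearrange: s^2 - 22s + 72 = 0.
Solving gives s = 18 or s = 4.
Check each candidate in the original equation:
  s = 18: sqrt(64) = 8, while -s + 10 = -8 — extraneous.
  s = 4: sqrt(36) = 6, while -s + 10 = 6 — valid.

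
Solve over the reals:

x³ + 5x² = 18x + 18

Rearrange: x³ + 5x² - 18x - 18 = 0.
Possible rational roots are divisors of -18. Testing x = 3 gives 0, so (x - 3) is a factor.
Divide: x³ + 5x² - 18x - 18 = (x - 3)(x² + 8x + 6).
Apply the quadratic formula to x² + 8x + 6 = 0: x = (-8 ± √40)/2, i.e. x ≈ -0.8377 or x ≈ -7.1623.

x = -7.1623 or x = -0.8377 or x = 3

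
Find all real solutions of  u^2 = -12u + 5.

u = -12.4031 or u = 0.4031

Rearrange to standard form: u^2 + 12u - 5 = 0.
Discriminant: (12)^2 - 4*1*(-5) = 164.
Quadratic formula: u = (-12 +/- sqrt(164)) / 2.
So u = -6 + sqrt(41) ~= 0.4031 or u = -sqrt(41) - 6 ~= -12.4031.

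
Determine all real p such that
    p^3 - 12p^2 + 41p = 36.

Rearrange: p^3 - 12p^2 + 41p - 36 = 0.
Possible rational roots are divisors of -36. Testing p = 4 gives 0, so (p - 4) is a factor.
Divide: p^3 - 12p^2 + 41p - 36 = (p - 4)(p^2 - 8p + 9).
Apply the quadratic formula to p^2 - 8p + 9 = 0: p = (8 +/- sqrt(28))/2, i.e. p ~= 6.6458 or p ~= 1.3542.

p = 1.3542 or p = 4 or p = 6.6458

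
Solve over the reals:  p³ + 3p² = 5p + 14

Rearrange: p³ + 3p² - 5p - 14 = 0.
Possible rational roots are divisors of -14. Testing p = -2 gives 0, so (p + 2) is a factor.
Divide: p³ + 3p² - 5p - 14 = (p + 2)(p² + p - 7).
Apply the quadratic formula to p² + p - 7 = 0: p = (-1 ± √29)/2, i.e. p ≈ 2.1926 or p ≈ -3.1926.

p = -3.1926 or p = -2 or p = 2.1926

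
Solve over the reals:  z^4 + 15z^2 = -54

Let u = z^2. The equation becomes u^2 + 15u + 54 = 0.
Factor: (u + 9)(u + 6) = 0, so u = -9 or u = -6.
z^2 = -9 < 0 has no real solution.
z^2 = -6 < 0 has no real solution.

No real solutions.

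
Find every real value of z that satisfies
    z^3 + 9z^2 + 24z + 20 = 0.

z = -5 or z = -2

Possible rational roots are divisors of 20. Testing z = -5 gives 0, so (z + 5) is a factor.
Divide: z^3 + 9z^2 + 24z + 20 = (z + 5)(z^2 + 4z + 4).
The quadratic has the repeated root z = -2.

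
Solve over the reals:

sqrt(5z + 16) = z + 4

z = -3 or z = 0

Square both sides: 5z + 16 = (z + 4)^2.
Expand and rearrange: z^2 + 3z = 0.
Solving gives z = 0 or z = -3.
Check each candidate in the original equation:
  z = 0: sqrt(16) = 4, while z + 4 = 4 — valid.
  z = -3: sqrt(1) = 1, while z + 4 = 1 — valid.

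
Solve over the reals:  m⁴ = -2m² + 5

m = -1.2039 or m = 1.2039

Let u = m². The equation becomes u² + 2u - 5 = 0.
By the quadratic formula, u = -1 + √(6) or u = -√(6) - 1.
m² = -1 + √(6) gives m = ±√(-1 + √(6)) ≈ ±1.2039.
m² = -√(6) - 1 < 0 has no real solution.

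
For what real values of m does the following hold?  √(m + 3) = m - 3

m = 6

Square both sides: m + 3 = (m - 3)².
Expand and rearrange: m² - 7m + 6 = 0.
Solving gives m = 6 or m = 1.
Check each candidate in the original equation:
  m = 6: √(9) = 3, while m - 3 = 3 — valid.
  m = 1: √(4) = 2, while m - 3 = -2 — extraneous.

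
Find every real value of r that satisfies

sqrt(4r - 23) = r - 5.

r = 6 or r = 8

Square both sides: 4r - 23 = (r - 5)^2.
Expand and rearrange: r^2 - 14r + 48 = 0.
Solving gives r = 8 or r = 6.
Check each candidate in the original equation:
  r = 8: sqrt(9) = 3, while r - 5 = 3 — valid.
  r = 6: sqrt(1) = 1, while r - 5 = 1 — valid.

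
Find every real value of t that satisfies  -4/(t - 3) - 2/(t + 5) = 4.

Multiply both sides by (t - 3)(t + 5):
-4(t + 5) - 2(t - 3) = 4(t - 3)(t + 5).
Expand and collect terms: 4t² + 14t - 46 = 0.
By the quadratic formula, t = (-14 ± √932) / 8, so t ≈ 2.0661 or t ≈ -5.5661.
Neither value makes a denominator zero (t ≠ 3, t ≠ -5), so both are valid.

t = -5.5661 or t = 2.0661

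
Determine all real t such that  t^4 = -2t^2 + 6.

t = -1.2829 or t = 1.2829

Let u = t^2. The equation becomes u^2 + 2u - 6 = 0.
By the quadratic formula, u = -1 + sqrt(7) or u = -sqrt(7) - 1.
t^2 = -1 + sqrt(7) gives t = +/-sqrt(-1 + sqrt(7)) ~= +/-1.2829.
t^2 = -sqrt(7) - 1 < 0 has no real solution.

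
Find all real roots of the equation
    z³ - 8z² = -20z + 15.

z = 1.382 or z = 3 or z = 3.618

Rearrange: z³ - 8z² + 20z - 15 = 0.
Possible rational roots are divisors of -15. Testing z = 3 gives 0, so (z - 3) is a factor.
Divide: z³ - 8z² + 20z - 15 = (z - 3)(z² - 5z + 5).
Apply the quadratic formula to z² - 5z + 5 = 0: z = (5 ± √5)/2, i.e. z ≈ 3.618 or z ≈ 1.382.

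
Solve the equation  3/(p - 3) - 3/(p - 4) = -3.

Multiply both sides by (p - 3)(p - 4):
3(p - 4) - 3(p - 3) = -3(p - 3)(p - 4).
Expand and collect terms: -3p² + 21p - 33 = 0.
By the quadratic formula, p = (-21 ± √45) / -6, so p ≈ 2.382 or p ≈ 4.618.
Neither value makes a denominator zero (p ≠ 3, p ≠ 4), so both are valid.

p = 2.382 or p = 4.618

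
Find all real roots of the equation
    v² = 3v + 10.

Bring every term to one side: v² - 3v - 10 = 0.
Factor: (v + 2)(v - 5) = 0.
So v = -2 or v = 5.

v = -2 or v = 5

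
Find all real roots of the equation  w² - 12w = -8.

w = 0.7085 or w = 11.2915

Rearrange to standard form: w² - 12w + 8 = 0.
Discriminant: (-12)² − 4·1·8 = 112.
Quadratic formula: w = (12 ± √112) / 2.
So w = 2·√(7) + 6 ≈ 11.2915 or w = 6 - 2·√(7) ≈ 0.7085.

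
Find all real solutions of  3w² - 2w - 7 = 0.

Discriminant: (-2)² − 4·3·(-7) = 88.
Quadratic formula: w = (2 ± √88) / 6.
So w = 1/3 + √(22)/3 ≈ 1.8968 or w = 1/3 - √(22)/3 ≈ -1.2301.

w = -1.2301 or w = 1.8968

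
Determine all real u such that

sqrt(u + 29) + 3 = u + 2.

Isolate the radical: sqrt(u + 29) = u - 1.
Square both sides: u + 29 = (u - 1)^2.
Expand and rearrange: u^2 - 3u - 28 = 0.
Solving gives u = 7 or u = -4.
Check each candidate in the original equation:
  u = 7: sqrt(36) = 6, while u - 1 = 6 — valid.
  u = -4: sqrt(25) = 5, while u - 1 = -5 — extraneous.

u = 7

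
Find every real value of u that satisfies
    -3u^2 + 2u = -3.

Rearrange to standard form: -3u^2 + 2u + 3 = 0.
Discriminant: (2)^2 - 4*(-3)*3 = 40.
Quadratic formula: u = (-2 +/- sqrt(40)) / (-6).
So u = 1/3 - sqrt(10)/3 ~= -0.7208 or u = 1/3 + sqrt(10)/3 ~= 1.3874.

u = -0.7208 or u = 1.3874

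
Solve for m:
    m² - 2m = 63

m = -7 or m = 9

Bring every term to one side: m² - 2m - 63 = 0.
Factor: (m + 7)(m - 9) = 0.
So m = -7 or m = 9.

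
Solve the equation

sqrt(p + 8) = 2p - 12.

p = 8

Square both sides: p + 8 = (2p - 12)^2.
Expand and rearrange: 4p^2 - 49p + 136 = 0.
Solving gives p = 8 or p = 4.25.
Check each candidate in the original equation:
  p = 8: sqrt(16) = 4, while 2p - 12 = 4 — valid.
  p = 4.25: sqrt(12.25) = 3.5, while 2p - 12 = -3.5 — extraneous.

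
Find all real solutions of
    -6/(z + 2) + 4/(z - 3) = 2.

z = -4.3589 or z = 4.3589

Multiply both sides by (z + 2)(z - 3):
-6(z - 3) + 4(z + 2) = 2(z + 2)(z - 3).
Expand and collect terms: 2z^2 - 38 = 0.
By the quadratic formula, z = (0 +/- sqrt(304)) / 4, so z ~= 4.3589 or z ~= -4.3589.
Neither value makes a denominator zero (z != -2, z != 3), so both are valid.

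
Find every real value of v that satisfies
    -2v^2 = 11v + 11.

v = -4.1861 or v = -1.3139

Rearrange to standard form: -2v^2 - 11v - 11 = 0.
Discriminant: (-11)^2 - 4*(-2)*(-11) = 33.
Quadratic formula: v = (11 +/- sqrt(33)) / (-4).
So v = -11/4 - sqrt(33)/4 ~= -4.1861 or v = -11/4 + sqrt(33)/4 ~= -1.3139.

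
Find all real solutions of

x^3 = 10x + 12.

Rearrange: x^3 - 10x - 12 = 0.
Possible rational roots are divisors of -12. Testing x = -2 gives 0, so (x + 2) is a factor.
Divide: x^3 - 10x - 12 = (x + 2)(x^2 - 2x - 6).
Apply the quadratic formula to x^2 - 2x - 6 = 0: x = (2 +/- sqrt(28))/2, i.e. x ~= 3.6458 or x ~= -1.6458.

x = -2 or x = -1.6458 or x = 3.6458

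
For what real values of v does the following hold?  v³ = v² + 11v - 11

Rearrange: v³ - v² - 11v + 11 = 0.
Possible rational roots are divisors of 11. Testing v = 1 gives 0, so (v - 1) is a factor.
Divide: v³ - v² - 11v + 11 = (v - 1)(v² - 11).
Apply the quadratic formula to v² - 11 = 0: v = (0 ± √44)/2, i.e. v ≈ 3.3166 or v ≈ -3.3166.

v = -3.3166 or v = 1 or v = 3.3166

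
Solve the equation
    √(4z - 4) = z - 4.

z = 10

Square both sides: 4z - 4 = (z - 4)².
Expand and rearrange: z² - 12z + 20 = 0.
Solving gives z = 10 or z = 2.
Check each candidate in the original equation:
  z = 10: √(36) = 6, while z - 4 = 6 — valid.
  z = 2: √(4) = 2, while z - 4 = -2 — extraneous.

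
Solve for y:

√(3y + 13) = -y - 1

Square both sides: 3y + 13 = (-y - 1)².
Expand and rearrange: y² - y - 12 = 0.
Solving gives y = 4 or y = -3.
Check each candidate in the original equation:
  y = 4: √(25) = 5, while -y - 1 = -5 — extraneous.
  y = -3: √(4) = 2, while -y - 1 = 2 — valid.

y = -3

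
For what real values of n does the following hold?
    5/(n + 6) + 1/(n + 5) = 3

n = -5.2638 or n = -3.7362

Multiply both sides by (n + 6)(n + 5):
5(n + 5) + (n + 6) = 3(n + 6)(n + 5).
Expand and collect terms: 3n² + 27n + 59 = 0.
By the quadratic formula, n = (-27 ± √21) / 6, so n ≈ -3.7362 or n ≈ -5.2638.
Neither value makes a denominator zero (n ≠ -6, n ≠ -5), so both are valid.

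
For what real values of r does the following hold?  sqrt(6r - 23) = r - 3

Square both sides: 6r - 23 = (r - 3)^2.
Expand and rearrange: r^2 - 12r + 32 = 0.
Solving gives r = 8 or r = 4.
Check each candidate in the original equation:
  r = 8: sqrt(25) = 5, while r - 3 = 5 — valid.
  r = 4: sqrt(1) = 1, while r - 3 = 1 — valid.

r = 4 or r = 8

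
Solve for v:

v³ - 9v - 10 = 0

Possible rational roots are divisors of -10. Testing v = -2 gives 0, so (v + 2) is a factor.
Divide: v³ - 9v - 10 = (v + 2)(v² - 2v - 5).
Apply the quadratic formula to v² - 2v - 5 = 0: v = (2 ± √24)/2, i.e. v ≈ 3.4495 or v ≈ -1.4495.

v = -2 or v = -1.4495 or v = 3.4495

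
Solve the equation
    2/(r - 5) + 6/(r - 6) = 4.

Multiply both sides by (r - 5)(r - 6):
2(r - 6) + 6(r - 5) = 4(r - 5)(r - 6).
Expand and collect terms: 4r^2 - 52r + 162 = 0.
By the quadratic formula, r = (52 +/- sqrt(112)) / 8, so r ~= 7.8229 or r ~= 5.1771.
Neither value makes a denominator zero (r != 5, r != 6), so both are valid.

r = 5.1771 or r = 7.8229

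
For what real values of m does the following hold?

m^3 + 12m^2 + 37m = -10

Rearrange: m^3 + 12m^2 + 37m + 10 = 0.
Possible rational roots are divisors of 10. Testing m = -5 gives 0, so (m + 5) is a factor.
Divide: m^3 + 12m^2 + 37m + 10 = (m + 5)(m^2 + 7m + 2).
Apply the quadratic formula to m^2 + 7m + 2 = 0: m = (-7 +/- sqrt(41))/2, i.e. m ~= -0.2984 or m ~= -6.7016.

m = -6.7016 or m = -5 or m = -0.2984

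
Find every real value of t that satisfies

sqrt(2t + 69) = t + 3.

t = 6

Square both sides: 2t + 69 = (t + 3)^2.
Expand and rearrange: t^2 + 4t - 60 = 0.
Solving gives t = 6 or t = -10.
Check each candidate in the original equation:
  t = 6: sqrt(81) = 9, while t + 3 = 9 — valid.
  t = -10: sqrt(49) = 7, while t + 3 = -7 — extraneous.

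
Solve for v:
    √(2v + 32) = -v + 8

Square both sides: 2v + 32 = (-v + 8)².
Expand and rearrange: v² - 18v + 32 = 0.
Solving gives v = 16 or v = 2.
Check each candidate in the original equation:
  v = 16: √(64) = 8, while -v + 8 = -8 — extraneous.
  v = 2: √(36) = 6, while -v + 8 = 6 — valid.

v = 2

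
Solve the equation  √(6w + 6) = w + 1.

Square both sides: 6w + 6 = (w + 1)².
Expand and rearrange: w² - 4w - 5 = 0.
Solving gives w = 5 or w = -1.
Check each candidate in the original equation:
  w = 5: √(36) = 6, while w + 1 = 6 — valid.
  w = -1: √(0) = 0, while w + 1 = 0 — valid.

w = -1 or w = 5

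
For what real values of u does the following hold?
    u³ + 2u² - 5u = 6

u = -3 or u = -1 or u = 2

Rearrange: u³ + 2u² - 5u - 6 = 0.
Possible rational roots are divisors of -6. Testing u = -1 gives 0, so (u + 1) is a factor.
Divide: u³ + 2u² - 5u - 6 = (u + 1)(u² + u - 6).
Factor the quadratic: u = 2 or u = -3.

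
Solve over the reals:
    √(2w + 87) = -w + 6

w = -3

Square both sides: 2w + 87 = (-w + 6)².
Expand and rearrange: w² - 14w - 51 = 0.
Solving gives w = 17 or w = -3.
Check each candidate in the original equation:
  w = 17: √(121) = 11, while -w + 6 = -11 — extraneous.
  w = -3: √(81) = 9, while -w + 6 = 9 — valid.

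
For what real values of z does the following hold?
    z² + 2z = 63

z = -9 or z = 7

Bring every term to one side: z² + 2z - 63 = 0.
Factor: (z + 9)(z - 7) = 0.
So z = -9 or z = 7.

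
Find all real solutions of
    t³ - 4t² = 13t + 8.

t = -1.2749 or t = -1 or t = 6.2749

Rearrange: t³ - 4t² - 13t - 8 = 0.
Possible rational roots are divisors of -8. Testing t = -1 gives 0, so (t + 1) is a factor.
Divide: t³ - 4t² - 13t - 8 = (t + 1)(t² - 5t - 8).
Apply the quadratic formula to t² - 5t - 8 = 0: t = (5 ± √57)/2, i.e. t ≈ 6.2749 or t ≈ -1.2749.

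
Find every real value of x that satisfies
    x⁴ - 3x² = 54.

x = -3 or x = 3

Let u = x². The equation becomes u² - 3u - 54 = 0.
Factor: (u + 6)(u - 9) = 0, so u = -6 or u = 9.
x² = -6 < 0 has no real solution.
x² = 9 gives x = ±3.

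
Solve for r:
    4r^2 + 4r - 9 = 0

r = -2.0811 or r = 1.0811

Discriminant: (4)^2 - 4*4*(-9) = 160.
Quadratic formula: r = (-4 +/- sqrt(160)) / 8.
So r = -1/2 + sqrt(10)/2 ~= 1.0811 or r = -sqrt(10)/2 - 1/2 ~= -2.0811.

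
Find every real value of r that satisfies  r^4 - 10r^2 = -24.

r = -2.4495 or r = -2 or r = 2 or r = 2.4495

Let u = r^2. The equation becomes u^2 - 10u + 24 = 0.
Factor: (u - 6)(u - 4) = 0, so u = 6 or u = 4.
r^2 = 6 gives r = +/-sqrt(6) ~= +/-2.4495.
r^2 = 4 gives r = +/-2.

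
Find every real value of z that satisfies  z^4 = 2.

Let u = z^2. The equation becomes u^2 - 2 = 0.
By the quadratic formula, u = sqrt(2) or u = -sqrt(2).
z^2 = sqrt(2) gives z = +/-2**(1/4) ~= +/-1.1892.
z^2 = -sqrt(2) < 0 has no real solution.

z = -1.1892 or z = 1.1892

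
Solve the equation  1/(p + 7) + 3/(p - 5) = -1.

Multiply both sides by (p + 7)(p - 5):
(p - 5) + 3(p + 7) = -(p + 7)(p - 5).
Expand and collect terms: -p² - 6p + 19 = 0.
By the quadratic formula, p = (6 ± √112) / -2, so p ≈ -8.2915 or p ≈ 2.2915.
Neither value makes a denominator zero (p ≠ -7, p ≠ 5), so both are valid.

p = -8.2915 or p = 2.2915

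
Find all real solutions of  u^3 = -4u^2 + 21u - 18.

u = -7.2426 or u = 1.2426 or u = 2

Rearrange: u^3 + 4u^2 - 21u + 18 = 0.
Possible rational roots are divisors of 18. Testing u = 2 gives 0, so (u - 2) is a factor.
Divide: u^3 + 4u^2 - 21u + 18 = (u - 2)(u^2 + 6u - 9).
Apply the quadratic formula to u^2 + 6u - 9 = 0: u = (-6 +/- sqrt(72))/2, i.e. u ~= 1.2426 or u ~= -7.2426.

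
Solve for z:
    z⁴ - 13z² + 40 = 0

z = -2.8284 or z = -2.2361 or z = 2.2361 or z = 2.8284

Let u = z². The equation becomes u² - 13u + 40 = 0.
Factor: (u - 8)(u - 5) = 0, so u = 8 or u = 5.
z² = 8 gives z = ±2·√(2) ≈ ±2.8284.
z² = 5 gives z = ±√(5) ≈ ±2.2361.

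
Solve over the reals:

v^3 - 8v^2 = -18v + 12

Rearrange: v^3 - 8v^2 + 18v - 12 = 0.
Possible rational roots are divisors of -12. Testing v = 2 gives 0, so (v - 2) is a factor.
Divide: v^3 - 8v^2 + 18v - 12 = (v - 2)(v^2 - 6v + 6).
Apply the quadratic formula to v^2 - 6v + 6 = 0: v = (6 +/- sqrt(12))/2, i.e. v ~= 4.7321 or v ~= 1.2679.

v = 1.2679 or v = 2 or v = 4.7321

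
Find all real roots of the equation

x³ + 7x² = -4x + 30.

Rearrange: x³ + 7x² + 4x - 30 = 0.
Possible rational roots are divisors of -30. Testing x = -5 gives 0, so (x + 5) is a factor.
Divide: x³ + 7x² + 4x - 30 = (x + 5)(x² + 2x - 6).
Apply the quadratic formula to x² + 2x - 6 = 0: x = (-2 ± √28)/2, i.e. x ≈ 1.6458 or x ≈ -3.6458.

x = -5 or x = -3.6458 or x = 1.6458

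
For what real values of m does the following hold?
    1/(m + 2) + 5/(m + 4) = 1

Multiply both sides by (m + 2)(m + 4):
(m + 4) + 5(m + 2) = (m + 2)(m + 4).
Expand and collect terms: m² - 6 = 0.
By the quadratic formula, m = (0 ± √24) / 2, so m ≈ 2.4495 or m ≈ -2.4495.
Neither value makes a denominator zero (m ≠ -2, m ≠ -4), so both are valid.

m = -2.4495 or m = 2.4495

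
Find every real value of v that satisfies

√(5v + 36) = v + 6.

v = 0

Square both sides: 5v + 36 = (v + 6)².
Expand and rearrange: v² + 7v = 0.
Solving gives v = 0 or v = -7.
Check each candidate in the original equation:
  v = 0: √(36) = 6, while v + 6 = 6 — valid.
  v = -7: √(1) = 1, while v + 6 = -1 — extraneous.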